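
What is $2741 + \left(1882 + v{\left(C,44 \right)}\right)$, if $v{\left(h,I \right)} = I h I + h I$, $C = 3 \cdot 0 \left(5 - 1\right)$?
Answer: $4623$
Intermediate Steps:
$C = 0$ ($C = 0 \cdot 4 = 0$)
$v{\left(h,I \right)} = I h + h I^{2}$ ($v{\left(h,I \right)} = h I^{2} + I h = I h + h I^{2}$)
$2741 + \left(1882 + v{\left(C,44 \right)}\right) = 2741 + \left(1882 + 44 \cdot 0 \left(1 + 44\right)\right) = 2741 + \left(1882 + 44 \cdot 0 \cdot 45\right) = 2741 + \left(1882 + 0\right) = 2741 + 1882 = 4623$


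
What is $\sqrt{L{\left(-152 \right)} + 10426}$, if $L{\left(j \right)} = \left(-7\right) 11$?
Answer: $\sqrt{10349} \approx 101.73$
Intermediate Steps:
$L{\left(j \right)} = -77$
$\sqrt{L{\left(-152 \right)} + 10426} = \sqrt{-77 + 10426} = \sqrt{10349}$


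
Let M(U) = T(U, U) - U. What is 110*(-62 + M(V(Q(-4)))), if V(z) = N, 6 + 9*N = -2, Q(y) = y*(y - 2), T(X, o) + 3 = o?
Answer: -7150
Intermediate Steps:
T(X, o) = -3 + o
Q(y) = y*(-2 + y)
N = -8/9 (N = -⅔ + (⅑)*(-2) = -⅔ - 2/9 = -8/9 ≈ -0.88889)
V(z) = -8/9
M(U) = -3 (M(U) = (-3 + U) - U = -3)
110*(-62 + M(V(Q(-4)))) = 110*(-62 - 3) = 110*(-65) = -7150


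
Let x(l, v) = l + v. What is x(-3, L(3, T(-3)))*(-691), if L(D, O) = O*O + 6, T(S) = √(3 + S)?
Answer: -2073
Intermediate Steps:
L(D, O) = 6 + O² (L(D, O) = O² + 6 = 6 + O²)
x(-3, L(3, T(-3)))*(-691) = (-3 + (6 + (√(3 - 3))²))*(-691) = (-3 + (6 + (√0)²))*(-691) = (-3 + (6 + 0²))*(-691) = (-3 + (6 + 0))*(-691) = (-3 + 6)*(-691) = 3*(-691) = -2073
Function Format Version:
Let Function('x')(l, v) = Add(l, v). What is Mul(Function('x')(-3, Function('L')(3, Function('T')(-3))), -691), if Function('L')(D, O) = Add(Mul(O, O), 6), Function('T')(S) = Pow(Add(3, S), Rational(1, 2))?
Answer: -2073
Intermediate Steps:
Function('L')(D, O) = Add(6, Pow(O, 2)) (Function('L')(D, O) = Add(Pow(O, 2), 6) = Add(6, Pow(O, 2)))
Mul(Function('x')(-3, Function('L')(3, Function('T')(-3))), -691) = Mul(Add(-3, Add(6, Pow(Pow(Add(3, -3), Rational(1, 2)), 2))), -691) = Mul(Add(-3, Add(6, Pow(Pow(0, Rational(1, 2)), 2))), -691) = Mul(Add(-3, Add(6, Pow(0, 2))), -691) = Mul(Add(-3, Add(6, 0)), -691) = Mul(Add(-3, 6), -691) = Mul(3, -691) = -2073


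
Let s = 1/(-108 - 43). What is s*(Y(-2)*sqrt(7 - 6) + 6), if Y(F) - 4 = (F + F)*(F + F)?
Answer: -26/151 ≈ -0.17219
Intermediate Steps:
s = -1/151 (s = 1/(-151) = -1/151 ≈ -0.0066225)
Y(F) = 4 + 4*F**2 (Y(F) = 4 + (F + F)*(F + F) = 4 + (2*F)*(2*F) = 4 + 4*F**2)
s*(Y(-2)*sqrt(7 - 6) + 6) = -((4 + 4*(-2)**2)*sqrt(7 - 6) + 6)/151 = -((4 + 4*4)*sqrt(1) + 6)/151 = -((4 + 16)*1 + 6)/151 = -(20*1 + 6)/151 = -(20 + 6)/151 = -1/151*26 = -26/151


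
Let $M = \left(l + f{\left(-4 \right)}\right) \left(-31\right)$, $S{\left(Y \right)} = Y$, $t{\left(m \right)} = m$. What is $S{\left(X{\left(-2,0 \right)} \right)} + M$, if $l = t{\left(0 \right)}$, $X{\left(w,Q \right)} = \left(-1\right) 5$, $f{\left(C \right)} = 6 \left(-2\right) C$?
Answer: $-1493$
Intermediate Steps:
$f{\left(C \right)} = - 12 C$
$X{\left(w,Q \right)} = -5$
$l = 0$
$M = -1488$ ($M = \left(0 - -48\right) \left(-31\right) = \left(0 + 48\right) \left(-31\right) = 48 \left(-31\right) = -1488$)
$S{\left(X{\left(-2,0 \right)} \right)} + M = -5 - 1488 = -1493$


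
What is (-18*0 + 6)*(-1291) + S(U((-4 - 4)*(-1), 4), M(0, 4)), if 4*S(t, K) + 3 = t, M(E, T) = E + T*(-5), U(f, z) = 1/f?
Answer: -247895/32 ≈ -7746.7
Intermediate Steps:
M(E, T) = E - 5*T
S(t, K) = -¾ + t/4
(-18*0 + 6)*(-1291) + S(U((-4 - 4)*(-1), 4), M(0, 4)) = (-18*0 + 6)*(-1291) + (-¾ + 1/(4*(((-4 - 4)*(-1))))) = (0 + 6)*(-1291) + (-¾ + 1/(4*((-8*(-1))))) = 6*(-1291) + (-¾ + (¼)/8) = -7746 + (-¾ + (¼)*(⅛)) = -7746 + (-¾ + 1/32) = -7746 - 23/32 = -247895/32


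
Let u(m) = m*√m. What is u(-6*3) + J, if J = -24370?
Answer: -24370 - 54*I*√2 ≈ -24370.0 - 76.368*I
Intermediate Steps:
u(m) = m^(3/2)
u(-6*3) + J = (-6*3)^(3/2) - 24370 = (-18)^(3/2) - 24370 = -54*I*√2 - 24370 = -24370 - 54*I*√2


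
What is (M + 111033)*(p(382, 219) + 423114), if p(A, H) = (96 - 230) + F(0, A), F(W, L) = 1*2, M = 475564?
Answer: 248119972254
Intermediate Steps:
F(W, L) = 2
p(A, H) = -132 (p(A, H) = (96 - 230) + 2 = -134 + 2 = -132)
(M + 111033)*(p(382, 219) + 423114) = (475564 + 111033)*(-132 + 423114) = 586597*422982 = 248119972254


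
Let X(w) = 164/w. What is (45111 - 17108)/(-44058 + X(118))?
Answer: -1652177/2599340 ≈ -0.63561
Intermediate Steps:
(45111 - 17108)/(-44058 + X(118)) = (45111 - 17108)/(-44058 + 164/118) = 28003/(-44058 + 164*(1/118)) = 28003/(-44058 + 82/59) = 28003/(-2599340/59) = 28003*(-59/2599340) = -1652177/2599340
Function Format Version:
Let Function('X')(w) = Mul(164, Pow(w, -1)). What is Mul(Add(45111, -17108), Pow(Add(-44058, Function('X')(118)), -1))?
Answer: Rational(-1652177, 2599340) ≈ -0.63561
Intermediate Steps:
Mul(Add(45111, -17108), Pow(Add(-44058, Function('X')(118)), -1)) = Mul(Add(45111, -17108), Pow(Add(-44058, Mul(164, Pow(118, -1))), -1)) = Mul(28003, Pow(Add(-44058, Mul(164, Rational(1, 118))), -1)) = Mul(28003, Pow(Add(-44058, Rational(82, 59)), -1)) = Mul(28003, Pow(Rational(-2599340, 59), -1)) = Mul(28003, Rational(-59, 2599340)) = Rational(-1652177, 2599340)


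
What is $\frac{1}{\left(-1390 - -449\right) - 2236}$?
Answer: $- \frac{1}{3177} \approx -0.00031476$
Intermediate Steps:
$\frac{1}{\left(-1390 - -449\right) - 2236} = \frac{1}{\left(-1390 + 449\right) - 2236} = \frac{1}{-941 - 2236} = \frac{1}{-3177} = - \frac{1}{3177}$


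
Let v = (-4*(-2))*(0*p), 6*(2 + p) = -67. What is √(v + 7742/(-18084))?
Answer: 7*I*√714318/9042 ≈ 0.6543*I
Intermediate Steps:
p = -79/6 (p = -2 + (⅙)*(-67) = -2 - 67/6 = -79/6 ≈ -13.167)
v = 0 (v = (-4*(-2))*(0*(-79/6)) = 8*0 = 0)
√(v + 7742/(-18084)) = √(0 + 7742/(-18084)) = √(0 + 7742*(-1/18084)) = √(0 - 3871/9042) = √(-3871/9042) = 7*I*√714318/9042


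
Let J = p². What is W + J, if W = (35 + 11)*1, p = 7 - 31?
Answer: 622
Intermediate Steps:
p = -24
W = 46 (W = 46*1 = 46)
J = 576 (J = (-24)² = 576)
W + J = 46 + 576 = 622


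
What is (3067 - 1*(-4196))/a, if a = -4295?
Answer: -7263/4295 ≈ -1.6910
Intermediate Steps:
(3067 - 1*(-4196))/a = (3067 - 1*(-4196))/(-4295) = (3067 + 4196)*(-1/4295) = 7263*(-1/4295) = -7263/4295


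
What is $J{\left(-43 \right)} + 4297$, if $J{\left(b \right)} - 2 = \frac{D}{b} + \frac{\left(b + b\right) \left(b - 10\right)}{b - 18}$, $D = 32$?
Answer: $\frac{11078331}{2623} \approx 4223.5$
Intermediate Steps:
$J{\left(b \right)} = 2 + \frac{32}{b} + \frac{2 b \left(-10 + b\right)}{-18 + b}$ ($J{\left(b \right)} = 2 + \left(\frac{32}{b} + \frac{\left(b + b\right) \left(b - 10\right)}{b - 18}\right) = 2 + \left(\frac{32}{b} + \frac{2 b \left(-10 + b\right)}{b - 18}\right) = 2 + \left(\frac{32}{b} + \frac{2 b \left(-10 + b\right)}{-18 + b}\right) = 2 + \frac{32}{b} + \frac{2 b \left(-10 + b\right)}{-18 + b}$)
$J{\left(-43 \right)} + 4297 = \frac{2 \left(-288 + \left(-43\right)^{3} - 9 \left(-43\right)^{2} - -86\right)}{\left(-43\right) \left(-18 - 43\right)} + 4297 = 2 \left(- \frac{1}{43}\right) \frac{1}{-61} \left(-288 - 79507 - 16641 + 86\right) + 4297 = 2 \left(- \frac{1}{43}\right) \left(- \frac{1}{61}\right) \left(-288 - 79507 - 16641 + 86\right) + 4297 = 2 \left(- \frac{1}{43}\right) \left(- \frac{1}{61}\right) \left(-96350\right) + 4297 = - \frac{192700}{2623} + 4297 = \frac{11078331}{2623}$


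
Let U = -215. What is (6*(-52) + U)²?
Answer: 277729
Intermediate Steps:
(6*(-52) + U)² = (6*(-52) - 215)² = (-312 - 215)² = (-527)² = 277729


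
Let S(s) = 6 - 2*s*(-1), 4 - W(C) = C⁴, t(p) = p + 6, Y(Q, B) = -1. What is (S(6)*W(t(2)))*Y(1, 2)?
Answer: 73656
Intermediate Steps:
t(p) = 6 + p
W(C) = 4 - C⁴
S(s) = 6 + 2*s
(S(6)*W(t(2)))*Y(1, 2) = ((6 + 2*6)*(4 - (6 + 2)⁴))*(-1) = ((6 + 12)*(4 - 1*8⁴))*(-1) = (18*(4 - 1*4096))*(-1) = (18*(4 - 4096))*(-1) = (18*(-4092))*(-1) = -73656*(-1) = 73656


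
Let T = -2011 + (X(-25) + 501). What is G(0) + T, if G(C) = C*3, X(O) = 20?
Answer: -1490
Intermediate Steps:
G(C) = 3*C
T = -1490 (T = -2011 + (20 + 501) = -2011 + 521 = -1490)
G(0) + T = 3*0 - 1490 = 0 - 1490 = -1490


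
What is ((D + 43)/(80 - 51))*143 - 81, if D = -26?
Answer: 82/29 ≈ 2.8276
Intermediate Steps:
((D + 43)/(80 - 51))*143 - 81 = ((-26 + 43)/(80 - 51))*143 - 81 = (17/29)*143 - 81 = 2431/29 - 81 = 82/29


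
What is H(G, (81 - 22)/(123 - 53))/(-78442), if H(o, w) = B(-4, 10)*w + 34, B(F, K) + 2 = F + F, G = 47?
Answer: -179/549094 ≈ -0.00032599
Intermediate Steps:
B(F, K) = -2 + 2*F (B(F, K) = -2 + (F + F) = -2 + 2*F)
H(o, w) = 34 - 10*w (H(o, w) = (-2 + 2*(-4))*w + 34 = (-2 - 8)*w + 34 = -10*w + 34 = 34 - 10*w)
H(G, (81 - 22)/(123 - 53))/(-78442) = (34 - 10*(81 - 22)/(123 - 53))/(-78442) = (34 - 590/70)*(-1/78442) = (34 - 10*59/70)*(-1/78442) = (34 - 59/7)*(-1/78442) = (179/7)*(-1/78442) = -179/549094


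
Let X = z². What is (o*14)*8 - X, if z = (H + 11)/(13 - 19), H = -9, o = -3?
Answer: -3025/9 ≈ -336.11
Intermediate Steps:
z = -⅓ (z = (-9 + 11)/(13 - 19) = 2/(-6) = 2*(-⅙) = -⅓ ≈ -0.33333)
X = ⅑ (X = (-⅓)² = ⅑ ≈ 0.11111)
(o*14)*8 - X = -3*14*8 - 1*⅑ = -42*8 - ⅑ = -336 - ⅑ = -3025/9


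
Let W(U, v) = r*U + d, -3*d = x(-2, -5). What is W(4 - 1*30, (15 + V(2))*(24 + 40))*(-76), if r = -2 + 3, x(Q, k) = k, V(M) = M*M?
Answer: 5548/3 ≈ 1849.3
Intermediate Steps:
V(M) = M**2
d = 5/3 (d = -1/3*(-5) = 5/3 ≈ 1.6667)
r = 1
W(U, v) = 5/3 + U (W(U, v) = 1*U + 5/3 = U + 5/3 = 5/3 + U)
W(4 - 1*30, (15 + V(2))*(24 + 40))*(-76) = (5/3 + (4 - 1*30))*(-76) = (5/3 + (4 - 30))*(-76) = (5/3 - 26)*(-76) = -73/3*(-76) = 5548/3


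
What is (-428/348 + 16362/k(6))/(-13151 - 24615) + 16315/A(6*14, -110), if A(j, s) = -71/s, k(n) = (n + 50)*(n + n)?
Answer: 660416654519785/26127425184 ≈ 25277.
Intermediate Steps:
k(n) = 2*n*(50 + n) (k(n) = (50 + n)*(2*n) = 2*n*(50 + n))
(-428/348 + 16362/k(6))/(-13151 - 24615) + 16315/A(6*14, -110) = (-428/348 + 16362/((2*6*(50 + 6))))/(-13151 - 24615) + 16315/((-71/(-110))) = (-428*1/348 + 16362/((2*6*56)))/(-37766) + 16315/((-71*(-1/110))) = (-107/87 + 16362/672)*(-1/37766) + 16315/(71/110) = (-107/87 + 16362*(1/672))*(-1/37766) + 16315*(110/71) = (-107/87 + 2727/112)*(-1/37766) + 1794650/71 = (225265/9744)*(-1/37766) + 1794650/71 = -225265/367991904 + 1794650/71 = 660416654519785/26127425184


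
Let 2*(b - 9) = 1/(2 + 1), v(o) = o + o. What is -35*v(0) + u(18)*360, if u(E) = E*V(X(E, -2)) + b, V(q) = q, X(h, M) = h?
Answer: 119940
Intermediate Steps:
v(o) = 2*o
b = 55/6 (b = 9 + 1/(2*(2 + 1)) = 9 + (½)/3 = 9 + (½)*(⅓) = 9 + ⅙ = 55/6 ≈ 9.1667)
u(E) = 55/6 + E² (u(E) = E*E + 55/6 = E² + 55/6 = 55/6 + E²)
-35*v(0) + u(18)*360 = -70*0 + (55/6 + 18²)*360 = -35*0 + (55/6 + 324)*360 = 0 + (1999/6)*360 = 0 + 119940 = 119940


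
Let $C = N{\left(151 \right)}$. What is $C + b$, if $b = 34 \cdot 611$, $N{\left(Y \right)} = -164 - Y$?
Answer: $20459$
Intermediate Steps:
$C = -315$ ($C = -164 - 151 = -315$)
$b = 20774$
$C + b = -315 + 20774 = 20459$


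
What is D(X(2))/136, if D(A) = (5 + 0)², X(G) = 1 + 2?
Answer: 25/136 ≈ 0.18382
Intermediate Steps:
X(G) = 3
D(A) = 25 (D(A) = 5² = 25)
D(X(2))/136 = 25/136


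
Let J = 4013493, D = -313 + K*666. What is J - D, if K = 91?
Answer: 3953200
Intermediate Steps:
D = 60293 (D = -313 + 91*666 = -313 + 60606 = 60293)
J - D = 4013493 - 1*60293 = 4013493 - 60293 = 3953200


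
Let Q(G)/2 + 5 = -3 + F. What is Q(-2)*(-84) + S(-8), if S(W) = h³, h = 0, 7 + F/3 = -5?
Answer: 7392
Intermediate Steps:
F = -36 (F = -21 + 3*(-5) = -21 - 15 = -36)
S(W) = 0 (S(W) = 0³ = 0)
Q(G) = -88 (Q(G) = -10 + 2*(-3 - 36) = -10 + 2*(-39) = -10 - 78 = -88)
Q(-2)*(-84) + S(-8) = -88*(-84) + 0 = 7392 + 0 = 7392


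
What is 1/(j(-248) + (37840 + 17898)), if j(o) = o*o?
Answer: 1/117242 ≈ 8.5294e-6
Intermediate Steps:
j(o) = o²
1/(j(-248) + (37840 + 17898)) = 1/((-248)² + (37840 + 17898)) = 1/(61504 + 55738) = 1/117242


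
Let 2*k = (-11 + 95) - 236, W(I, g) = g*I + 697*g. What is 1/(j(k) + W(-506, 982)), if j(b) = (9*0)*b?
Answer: 1/187562 ≈ 5.3316e-6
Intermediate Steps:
W(I, g) = 697*g + I*g (W(I, g) = I*g + 697*g = 697*g + I*g)
k = -76 (k = ((-11 + 95) - 236)/2 = (84 - 236)/2 = (½)*(-152) = -76)
j(b) = 0 (j(b) = 0*b = 0)
1/(j(k) + W(-506, 982)) = 1/(0 + 982*(697 - 506)) = 1/(0 + 982*191) = 1/(0 + 187562) = 1/187562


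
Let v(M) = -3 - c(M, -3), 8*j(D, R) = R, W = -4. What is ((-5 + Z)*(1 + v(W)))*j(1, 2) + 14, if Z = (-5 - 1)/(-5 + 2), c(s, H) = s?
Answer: 25/2 ≈ 12.500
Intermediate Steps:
j(D, R) = R/8
v(M) = -3 - M
Z = 2 (Z = -6/(-3) = -6*(-⅓) = 2)
((-5 + Z)*(1 + v(W)))*j(1, 2) + 14 = ((-5 + 2)*(1 + (-3 - 1*(-4))))*((⅛)*2) + 14 = -3*(1 + (-3 + 4))*(¼) + 14 = -3*(1 + 1)*(¼) + 14 = -3*2*(¼) + 14 = -6*¼ + 14 = -3/2 + 14 = 25/2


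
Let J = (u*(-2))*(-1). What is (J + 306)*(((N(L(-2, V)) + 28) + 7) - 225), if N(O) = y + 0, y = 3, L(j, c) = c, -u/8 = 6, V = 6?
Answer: -39270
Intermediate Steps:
u = -48 (u = -8*6 = -48)
N(O) = 3 (N(O) = 3 + 0 = 3)
J = -96 (J = -48*(-2)*(-1) = 96*(-1) = -96)
(J + 306)*(((N(L(-2, V)) + 28) + 7) - 225) = (-96 + 306)*(((3 + 28) + 7) - 225) = 210*((31 + 7) - 225) = 210*(38 - 225) = 210*(-187) = -39270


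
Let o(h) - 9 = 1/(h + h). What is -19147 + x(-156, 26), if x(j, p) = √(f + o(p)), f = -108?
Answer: -19147 + I*√66911/26 ≈ -19147.0 + 9.9489*I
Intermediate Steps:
o(h) = 9 + 1/(2*h) (o(h) = 9 + 1/(h + h) = 9 + 1/(2*h))
x(j, p) = √(-99 + 1/(2*p)) (x(j, p) = √(-108 + (9 + 1/(2*p))) = √(-99 + 1/(2*p)))
-19147 + x(-156, 26) = -19147 + √(-396 + 2/26)/2 = -19147 + √(-396 + 2*(1/26))/2 = -19147 + √(-396 + 1/13)/2 = -19147 + √(-5147/13)/2 = -19147 + (I*√66911/13)/2 = -19147 + I*√66911/26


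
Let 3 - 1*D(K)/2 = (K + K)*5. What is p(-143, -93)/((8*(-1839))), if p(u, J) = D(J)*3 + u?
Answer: -5455/14712 ≈ -0.37079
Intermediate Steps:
D(K) = 6 - 20*K (D(K) = 6 - 2*(K + K)*5 = 6 - 2*2*K*5 = 6 - 20*K)
p(u, J) = 18 + u - 60*J (p(u, J) = (6 - 20*J)*3 + u = (18 - 60*J) + u = 18 + u - 60*J)
p(-143, -93)/((8*(-1839))) = (18 - 143 - 60*(-93))/((8*(-1839))) = (18 - 143 + 5580)/(-14712) = 5455*(-1/14712) = -5455/14712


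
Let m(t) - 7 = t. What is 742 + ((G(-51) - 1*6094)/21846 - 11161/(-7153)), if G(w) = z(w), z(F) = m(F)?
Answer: 1759820168/2367643 ≈ 743.28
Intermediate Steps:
m(t) = 7 + t
z(F) = 7 + F
G(w) = 7 + w
742 + ((G(-51) - 1*6094)/21846 - 11161/(-7153)) = 742 + (((7 - 51) - 1*6094)/21846 - 11161/(-7153)) = 742 + ((-44 - 6094)*(1/21846) - 11161*(-1/7153)) = 742 + (-6138*1/21846 + 11161/7153) = 742 + (-93/331 + 11161/7153) = 742 + 3029062/2367643 = 1759820168/2367643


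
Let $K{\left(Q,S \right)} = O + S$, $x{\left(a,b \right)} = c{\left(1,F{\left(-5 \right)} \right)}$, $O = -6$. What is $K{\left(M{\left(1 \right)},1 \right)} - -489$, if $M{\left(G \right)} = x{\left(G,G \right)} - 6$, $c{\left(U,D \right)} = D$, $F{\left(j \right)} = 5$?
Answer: $484$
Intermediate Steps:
$x{\left(a,b \right)} = 5$
$M{\left(G \right)} = -1$ ($M{\left(G \right)} = 5 - 6 = -1$)
$K{\left(Q,S \right)} = -6 + S$
$K{\left(M{\left(1 \right)},1 \right)} - -489 = \left(-6 + 1\right) - -489 = -5 + 489 = 484$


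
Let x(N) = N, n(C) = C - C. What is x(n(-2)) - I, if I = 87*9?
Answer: -783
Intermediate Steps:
n(C) = 0
I = 783
x(n(-2)) - I = 0 - 1*783 = 0 - 783 = -783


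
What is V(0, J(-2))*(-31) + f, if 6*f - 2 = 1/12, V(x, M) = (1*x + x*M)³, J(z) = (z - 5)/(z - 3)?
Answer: 25/72 ≈ 0.34722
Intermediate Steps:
J(z) = (-5 + z)/(-3 + z)
V(x, M) = (x + M*x)³
f = 25/72 (f = ⅓ + (1/12)/6 = ⅓ + (1*(1/12))/6 = ⅓ + (⅙)*(1/12) = ⅓ + 1/72 = 25/72 ≈ 0.34722)
V(0, J(-2))*(-31) + f = (0³*(1 + (-5 - 2)/(-3 - 2))³)*(-31) + 25/72 = (0*(1 - 7/(-5))³)*(-31) + 25/72 = (0*(1 - ⅕*(-7))³)*(-31) + 25/72 = (0*(1 + 7/5)³)*(-31) + 25/72 = (0*(12/5)³)*(-31) + 25/72 = (0*(1728/125))*(-31) + 25/72 = 0*(-31) + 25/72 = 0 + 25/72 = 25/72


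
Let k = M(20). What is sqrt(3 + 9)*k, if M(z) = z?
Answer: 40*sqrt(3) ≈ 69.282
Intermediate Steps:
k = 20
sqrt(3 + 9)*k = sqrt(3 + 9)*20 = sqrt(12)*20 = (2*sqrt(3))*20 = 40*sqrt(3)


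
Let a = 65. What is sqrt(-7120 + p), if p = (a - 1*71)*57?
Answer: I*sqrt(7462) ≈ 86.383*I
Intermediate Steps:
p = -342 (p = (65 - 1*71)*57 = (65 - 71)*57 = -6*57 = -342)
sqrt(-7120 + p) = sqrt(-7120 - 342) = sqrt(-7462) = I*sqrt(7462)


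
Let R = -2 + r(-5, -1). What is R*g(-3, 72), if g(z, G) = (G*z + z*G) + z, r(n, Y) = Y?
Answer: 1305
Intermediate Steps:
g(z, G) = z + 2*G*z (g(z, G) = (G*z + G*z) + z = 2*G*z + z = z + 2*G*z)
R = -3 (R = -2 - 1 = -3)
R*g(-3, 72) = -(-9)*(1 + 2*72) = -(-9)*(1 + 144) = -(-9)*145 = -3*(-435) = 1305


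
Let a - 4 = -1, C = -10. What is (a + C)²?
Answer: 49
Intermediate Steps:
a = 3 (a = 4 - 1 = 3)
(a + C)² = (3 - 10)² = (-7)² = 49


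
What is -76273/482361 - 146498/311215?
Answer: -94402223473/150117978615 ≈ -0.62885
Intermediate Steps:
-76273/482361 - 146498/311215 = -94402223473/150117978615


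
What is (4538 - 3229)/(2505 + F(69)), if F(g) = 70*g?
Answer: 1309/7335 ≈ 0.17846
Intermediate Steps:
(4538 - 3229)/(2505 + F(69)) = (4538 - 3229)/(2505 + 70*69) = 1309/(2505 + 4830) = 1309/7335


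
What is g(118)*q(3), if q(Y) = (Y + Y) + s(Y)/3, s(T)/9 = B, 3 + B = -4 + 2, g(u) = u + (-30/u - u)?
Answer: 135/59 ≈ 2.2881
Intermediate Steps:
g(u) = -30/u (g(u) = u + (-u - 30/u) = -30/u)
B = -5 (B = -3 + (-4 + 2) = -3 - 2 = -5)
s(T) = -45 (s(T) = 9*(-5) = -45)
q(Y) = -15 + 2*Y (q(Y) = (Y + Y) - 45/3 = 2*Y - 45*⅓ = 2*Y - 15 = -15 + 2*Y)
g(118)*q(3) = (-30/118)*(-15 + 2*3) = (-30*1/118)*(-15 + 6) = -15/59*(-9) = 135/59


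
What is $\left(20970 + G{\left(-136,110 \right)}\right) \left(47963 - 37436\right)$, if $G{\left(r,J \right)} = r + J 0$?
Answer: $219319518$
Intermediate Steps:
$G{\left(r,J \right)} = r$ ($G{\left(r,J \right)} = r + 0 = r$)
$\left(20970 + G{\left(-136,110 \right)}\right) \left(47963 - 37436\right) = \left(20970 - 136\right) \left(47963 - 37436\right) = 20834 \cdot 10527 = 219319518$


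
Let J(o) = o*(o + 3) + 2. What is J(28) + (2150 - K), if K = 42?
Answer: 2978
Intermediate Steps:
J(o) = 2 + o*(3 + o) (J(o) = o*(3 + o) + 2 = 2 + o*(3 + o))
J(28) + (2150 - K) = (2 + 28**2 + 3*28) + (2150 - 1*42) = (2 + 784 + 84) + (2150 - 42) = 870 + 2108 = 2978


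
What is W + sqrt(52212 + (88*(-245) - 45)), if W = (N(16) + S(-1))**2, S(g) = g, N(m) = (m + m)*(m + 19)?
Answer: 1252161 + sqrt(30607) ≈ 1.2523e+6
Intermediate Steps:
N(m) = 2*m*(19 + m) (N(m) = (2*m)*(19 + m) = 2*m*(19 + m))
W = 1252161 (W = (2*16*(19 + 16) - 1)**2 = (2*16*35 - 1)**2 = (1120 - 1)**2 = 1119**2 = 1252161)
W + sqrt(52212 + (88*(-245) - 45)) = 1252161 + sqrt(52212 + (88*(-245) - 45)) = 1252161 + sqrt(52212 + (-21560 - 45)) = 1252161 + sqrt(52212 - 21605) = 1252161 + sqrt(30607)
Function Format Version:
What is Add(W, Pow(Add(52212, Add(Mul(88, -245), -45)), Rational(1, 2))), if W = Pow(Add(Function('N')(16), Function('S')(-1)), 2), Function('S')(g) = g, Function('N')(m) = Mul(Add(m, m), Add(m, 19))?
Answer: Add(1252161, Pow(30607, Rational(1, 2))) ≈ 1.2523e+6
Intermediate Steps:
Function('N')(m) = Mul(2, m, Add(19, m)) (Function('N')(m) = Mul(Mul(2, m), Add(19, m)) = Mul(2, m, Add(19, m)))
W = 1252161 (W = Pow(Add(Mul(2, 16, Add(19, 16)), -1), 2) = Pow(Add(Mul(2, 16, 35), -1), 2) = Pow(Add(1120, -1), 2) = Pow(1119, 2) = 1252161)
Add(W, Pow(Add(52212, Add(Mul(88, -245), -45)), Rational(1, 2))) = Add(1252161, Pow(Add(52212, Add(Mul(88, -245), -45)), Rational(1, 2))) = Add(1252161, Pow(Add(52212, Add(-21560, -45)), Rational(1, 2))) = Add(1252161, Pow(Add(52212, -21605), Rational(1, 2))) = Add(1252161, Pow(30607, Rational(1, 2)))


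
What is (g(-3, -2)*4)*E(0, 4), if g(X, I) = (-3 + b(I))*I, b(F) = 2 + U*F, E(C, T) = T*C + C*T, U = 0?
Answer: 0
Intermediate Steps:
E(C, T) = 2*C*T (E(C, T) = C*T + C*T = 2*C*T)
b(F) = 2 (b(F) = 2 + 0*F = 2 + 0 = 2)
g(X, I) = -I (g(X, I) = (-3 + 2)*I = -I)
(g(-3, -2)*4)*E(0, 4) = (-1*(-2)*4)*(2*0*4) = (2*4)*0 = 8*0 = 0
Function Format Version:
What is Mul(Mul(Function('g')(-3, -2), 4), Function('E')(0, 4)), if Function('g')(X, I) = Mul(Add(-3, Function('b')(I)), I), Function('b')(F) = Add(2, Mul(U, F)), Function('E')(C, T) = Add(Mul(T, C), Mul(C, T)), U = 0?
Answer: 0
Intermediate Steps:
Function('E')(C, T) = Mul(2, C, T) (Function('E')(C, T) = Add(Mul(C, T), Mul(C, T)) = Mul(2, C, T))
Function('b')(F) = 2 (Function('b')(F) = Add(2, Mul(0, F)) = Add(2, 0) = 2)
Function('g')(X, I) = Mul(-1, I) (Function('g')(X, I) = Mul(Add(-3, 2), I) = Mul(-1, I))
Mul(Mul(Function('g')(-3, -2), 4), Function('E')(0, 4)) = Mul(Mul(Mul(-1, -2), 4), Mul(2, 0, 4)) = Mul(Mul(2, 4), 0) = Mul(8, 0) = 0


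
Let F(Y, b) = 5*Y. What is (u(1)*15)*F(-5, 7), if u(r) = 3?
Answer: -1125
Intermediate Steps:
(u(1)*15)*F(-5, 7) = (3*15)*(5*(-5)) = 45*(-25) = -1125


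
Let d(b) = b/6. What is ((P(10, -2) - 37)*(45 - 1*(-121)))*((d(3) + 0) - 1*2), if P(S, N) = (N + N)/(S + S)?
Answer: 46314/5 ≈ 9262.8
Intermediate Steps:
d(b) = b/6 (d(b) = b*(⅙) = b/6)
P(S, N) = N/S (P(S, N) = (2*N)/((2*S)) = (2*N)*(1/(2*S)) = N/S)
((P(10, -2) - 37)*(45 - 1*(-121)))*((d(3) + 0) - 1*2) = ((-2/10 - 37)*(45 - 1*(-121)))*(((⅙)*3 + 0) - 1*2) = ((-2*⅒ - 37)*(45 + 121))*((½ + 0) - 2) = ((-⅕ - 37)*166)*(½ - 2) = -186/5*166*(-3/2) = -30876/5*(-3/2) = 46314/5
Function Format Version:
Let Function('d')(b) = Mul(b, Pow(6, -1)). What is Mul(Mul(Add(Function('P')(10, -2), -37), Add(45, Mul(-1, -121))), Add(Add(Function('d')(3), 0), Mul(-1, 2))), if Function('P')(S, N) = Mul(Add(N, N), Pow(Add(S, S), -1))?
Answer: Rational(46314, 5) ≈ 9262.8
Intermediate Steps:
Function('d')(b) = Mul(Rational(1, 6), b) (Function('d')(b) = Mul(b, Rational(1, 6)) = Mul(Rational(1, 6), b))
Function('P')(S, N) = Mul(N, Pow(S, -1)) (Function('P')(S, N) = Mul(Mul(2, N), Pow(Mul(2, S), -1)) = Mul(Mul(2, N), Mul(Rational(1, 2), Pow(S, -1))) = Mul(N, Pow(S, -1)))
Mul(Mul(Add(Function('P')(10, -2), -37), Add(45, Mul(-1, -121))), Add(Add(Function('d')(3), 0), Mul(-1, 2))) = Mul(Mul(Add(Mul(-2, Pow(10, -1)), -37), Add(45, Mul(-1, -121))), Add(Add(Mul(Rational(1, 6), 3), 0), Mul(-1, 2))) = Mul(Mul(Add(Mul(-2, Rational(1, 10)), -37), Add(45, 121)), Add(Add(Rational(1, 2), 0), -2)) = Mul(Mul(Add(Rational(-1, 5), -37), 166), Add(Rational(1, 2), -2)) = Mul(Mul(Rational(-186, 5), 166), Rational(-3, 2)) = Mul(Rational(-30876, 5), Rational(-3, 2)) = Rational(46314, 5)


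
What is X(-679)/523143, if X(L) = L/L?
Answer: 1/523143 ≈ 1.9115e-6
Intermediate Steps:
X(L) = 1
X(-679)/523143 = 1/523143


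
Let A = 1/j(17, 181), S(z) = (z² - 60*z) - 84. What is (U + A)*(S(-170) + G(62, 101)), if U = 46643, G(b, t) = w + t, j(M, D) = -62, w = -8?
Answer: 113097948285/62 ≈ 1.8242e+9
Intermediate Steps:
S(z) = -84 + z² - 60*z
G(b, t) = -8 + t
A = -1/62 (A = 1/(-62) = -1/62 ≈ -0.016129)
(U + A)*(S(-170) + G(62, 101)) = (46643 - 1/62)*((-84 + (-170)² - 60*(-170)) + (-8 + 101)) = 2891865*((-84 + 28900 + 10200) + 93)/62 = 2891865*(39016 + 93)/62 = (2891865/62)*39109 = 113097948285/62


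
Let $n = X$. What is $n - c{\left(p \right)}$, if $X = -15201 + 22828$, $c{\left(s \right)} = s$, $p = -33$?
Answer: $7660$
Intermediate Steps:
$X = 7627$
$n = 7627$
$n - c{\left(p \right)} = 7627 - -33 = 7627 + 33 = 7660$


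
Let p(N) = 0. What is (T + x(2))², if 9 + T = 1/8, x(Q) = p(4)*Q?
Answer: 5041/64 ≈ 78.766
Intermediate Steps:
x(Q) = 0 (x(Q) = 0*Q = 0)
T = -71/8 (T = -9 + 1/8 = -9 + ⅛ = -71/8 ≈ -8.8750)
(T + x(2))² = (-71/8 + 0)² = (-71/8)² = 5041/64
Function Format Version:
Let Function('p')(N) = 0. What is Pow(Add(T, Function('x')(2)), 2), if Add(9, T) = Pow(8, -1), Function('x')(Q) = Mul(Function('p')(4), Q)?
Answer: Rational(5041, 64) ≈ 78.766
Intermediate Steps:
Function('x')(Q) = 0 (Function('x')(Q) = Mul(0, Q) = 0)
T = Rational(-71, 8) (T = Add(-9, Pow(8, -1)) = Add(-9, Rational(1, 8)) = Rational(-71, 8) ≈ -8.8750)
Pow(Add(T, Function('x')(2)), 2) = Pow(Add(Rational(-71, 8), 0), 2) = Pow(Rational(-71, 8), 2) = Rational(5041, 64)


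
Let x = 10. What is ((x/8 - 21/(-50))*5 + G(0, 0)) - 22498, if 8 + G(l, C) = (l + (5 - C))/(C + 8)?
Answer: -899881/40 ≈ -22497.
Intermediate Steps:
G(l, C) = -8 + (5 + l - C)/(8 + C) (G(l, C) = -8 + (l + (5 - C))/(C + 8) = -8 + (5 + l - C)/(8 + C))
((x/8 - 21/(-50))*5 + G(0, 0)) - 22498 = ((10/8 - 21/(-50))*5 + (-59 + 0 - 9*0)/(8 + 0)) - 22498 = ((10*(⅛) - 21*(-1/50))*5 + (-59 + 0 + 0)/8) - 22498 = ((5/4 + 21/50)*5 + (⅛)*(-59)) - 22498 = ((167/100)*5 - 59/8) - 22498 = (167/20 - 59/8) - 22498 = 39/40 - 22498 = -899881/40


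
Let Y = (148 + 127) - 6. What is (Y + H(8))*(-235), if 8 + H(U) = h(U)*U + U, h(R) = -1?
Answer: -61335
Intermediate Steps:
H(U) = -8 (H(U) = -8 + (-U + U) = -8 + 0 = -8)
Y = 269 (Y = 275 - 6 = 269)
(Y + H(8))*(-235) = (269 - 8)*(-235) = 261*(-235) = -61335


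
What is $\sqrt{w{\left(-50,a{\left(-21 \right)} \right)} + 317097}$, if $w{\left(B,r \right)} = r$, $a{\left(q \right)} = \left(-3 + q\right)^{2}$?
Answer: $3 \sqrt{35297} \approx 563.63$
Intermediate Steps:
$\sqrt{w{\left(-50,a{\left(-21 \right)} \right)} + 317097} = \sqrt{\left(-3 - 21\right)^{2} + 317097} = \sqrt{\left(-24\right)^{2} + 317097} = \sqrt{576 + 317097} = \sqrt{317673} = 3 \sqrt{35297}$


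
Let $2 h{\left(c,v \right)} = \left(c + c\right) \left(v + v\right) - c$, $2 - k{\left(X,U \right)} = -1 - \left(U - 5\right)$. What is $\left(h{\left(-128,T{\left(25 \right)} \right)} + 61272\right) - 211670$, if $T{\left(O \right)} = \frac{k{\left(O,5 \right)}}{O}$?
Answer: $- \frac{3759118}{25} \approx -1.5036 \cdot 10^{5}$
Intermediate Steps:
$k{\left(X,U \right)} = -2 + U$ ($k{\left(X,U \right)} = 2 - \left(-1 - \left(U - 5\right)\right) = 2 - \left(-1 - \left(-5 + U\right)\right) = 2 - \left(4 - U\right) = 2 + \left(-4 + U\right) = -2 + U$)
$T{\left(O \right)} = \frac{3}{O}$ ($T{\left(O \right)} = \frac{-2 + 5}{O} = \frac{3}{O}$)
$h{\left(c,v \right)} = - \frac{c}{2} + 2 c v$ ($h{\left(c,v \right)} = \frac{\left(c + c\right) \left(v + v\right) - c}{2} = \frac{2 c 2 v - c}{2} = \frac{4 c v - c}{2} = \frac{- c + 4 c v}{2} = - \frac{c}{2} + 2 c v$)
$\left(h{\left(-128,T{\left(25 \right)} \right)} + 61272\right) - 211670 = \left(\frac{1}{2} \left(-128\right) \left(-1 + 4 \cdot \frac{3}{25}\right) + 61272\right) - 211670 = \left(\frac{1}{2} \left(-128\right) \left(-1 + \frac{12}{25}\right) + 61272\right) - 211670 = \left(\frac{1}{2} \left(-128\right) \left(- \frac{13}{25}\right) + 61272\right) - 211670 = \left(\frac{832}{25} + 61272\right) - 211670 = \frac{1532632}{25} - 211670 = - \frac{3759118}{25}$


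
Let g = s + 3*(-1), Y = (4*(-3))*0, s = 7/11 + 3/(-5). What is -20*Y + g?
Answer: -163/55 ≈ -2.9636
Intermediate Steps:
s = 2/55 (s = 7*(1/11) + 3*(-⅕) = 7/11 - ⅗ = 2/55 ≈ 0.036364)
Y = 0 (Y = -12*0 = 0)
g = -163/55 (g = 2/55 + 3*(-1) = 2/55 - 3 = -163/55 ≈ -2.9636)
-20*Y + g = -20*0 - 163/55 = 0 - 163/55 = -163/55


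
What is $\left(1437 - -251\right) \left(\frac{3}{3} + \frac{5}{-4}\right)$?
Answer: $-422$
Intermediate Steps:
$\left(1437 - -251\right) \left(\frac{3}{3} + \frac{5}{-4}\right) = \left(1437 + 251\right) \left(3 \cdot \frac{1}{3} + 5 \left(- \frac{1}{4}\right)\right) = 1688 \left(1 - \frac{5}{4}\right) = 1688 \left(- \frac{1}{4}\right) = -422$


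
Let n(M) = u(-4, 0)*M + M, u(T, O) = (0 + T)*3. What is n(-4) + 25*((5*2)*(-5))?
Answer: -1206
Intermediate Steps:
u(T, O) = 3*T (u(T, O) = T*3 = 3*T)
n(M) = -11*M (n(M) = (3*(-4))*M + M = -12*M + M = -11*M)
n(-4) + 25*((5*2)*(-5)) = -11*(-4) + 25*((5*2)*(-5)) = 44 + 25*(10*(-5)) = 44 + 25*(-50) = 44 - 1250 = -1206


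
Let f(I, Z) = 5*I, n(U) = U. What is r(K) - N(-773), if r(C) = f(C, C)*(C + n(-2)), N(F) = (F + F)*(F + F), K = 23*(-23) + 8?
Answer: -1027701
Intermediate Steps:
K = -521 (K = -529 + 8 = -521)
N(F) = 4*F² (N(F) = (2*F)*(2*F) = 4*F²)
r(C) = 5*C*(-2 + C) (r(C) = (5*C)*(C - 2) = (5*C)*(-2 + C) = 5*C*(-2 + C))
r(K) - N(-773) = 5*(-521)*(-2 - 521) - 4*(-773)² = 5*(-521)*(-523) - 4*597529 = 1362415 - 1*2390116 = 1362415 - 2390116 = -1027701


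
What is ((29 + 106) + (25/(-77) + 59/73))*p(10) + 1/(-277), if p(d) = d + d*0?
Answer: 2109496189/1557017 ≈ 1354.8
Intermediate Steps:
p(d) = d (p(d) = d + 0 = d)
((29 + 106) + (25/(-77) + 59/73))*p(10) + 1/(-277) = ((29 + 106) + (25/(-77) + 59/73))*10 + 1/(-277) = (135 + (25*(-1/77) + 59*(1/73)))*10 - 1/277 = (135 + (-25/77 + 59/73))*10 - 1/277 = (135 + 2718/5621)*10 - 1/277 = (761553/5621)*10 - 1/277 = 7615530/5621 - 1/277 = 2109496189/1557017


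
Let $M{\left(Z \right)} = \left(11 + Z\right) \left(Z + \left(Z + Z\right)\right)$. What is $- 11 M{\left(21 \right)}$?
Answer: $-22176$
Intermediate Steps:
$M{\left(Z \right)} = 3 Z \left(11 + Z\right)$ ($M{\left(Z \right)} = \left(11 + Z\right) \left(Z + 2 Z\right) = \left(11 + Z\right) 3 Z = 3 Z \left(11 + Z\right)$)
$- 11 M{\left(21 \right)} = - 11 \cdot 3 \cdot 21 \left(11 + 21\right) = - 11 \cdot 3 \cdot 21 \cdot 32 = \left(-11\right) 2016 = -22176$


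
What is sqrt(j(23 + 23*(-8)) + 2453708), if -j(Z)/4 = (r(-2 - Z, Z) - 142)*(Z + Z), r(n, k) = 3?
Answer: 2*sqrt(568669) ≈ 1508.2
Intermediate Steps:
j(Z) = 1112*Z (j(Z) = -4*(3 - 142)*(Z + Z) = -(-556)*2*Z = -(-1112)*Z = 1112*Z)
sqrt(j(23 + 23*(-8)) + 2453708) = sqrt(1112*(23 + 23*(-8)) + 2453708) = sqrt(1112*(23 - 184) + 2453708) = sqrt(1112*(-161) + 2453708) = sqrt(-179032 + 2453708) = sqrt(2274676) = 2*sqrt(568669)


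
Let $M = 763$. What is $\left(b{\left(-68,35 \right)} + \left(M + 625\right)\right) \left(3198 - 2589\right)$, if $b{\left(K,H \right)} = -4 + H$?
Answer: $864171$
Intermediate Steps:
$\left(b{\left(-68,35 \right)} + \left(M + 625\right)\right) \left(3198 - 2589\right) = \left(\left(-4 + 35\right) + \left(763 + 625\right)\right) \left(3198 - 2589\right) = \left(31 + 1388\right) 609 = 1419 \cdot 609 = 864171$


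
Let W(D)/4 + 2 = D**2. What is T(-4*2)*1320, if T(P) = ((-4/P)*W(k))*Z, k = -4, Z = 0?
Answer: 0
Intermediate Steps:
W(D) = -8 + 4*D**2
T(P) = 0 (T(P) = ((-4/P)*(-8 + 4*(-4)**2))*0 = ((-4/P)*(-8 + 4*16))*0 = ((-4/P)*(-8 + 64))*0 = (-4/P*56)*0 = -224/P*0 = 0)
T(-4*2)*1320 = 0*1320 = 0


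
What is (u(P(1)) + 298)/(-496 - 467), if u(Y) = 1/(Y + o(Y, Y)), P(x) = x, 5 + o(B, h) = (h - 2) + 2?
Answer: -893/2889 ≈ -0.30910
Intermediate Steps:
o(B, h) = -5 + h (o(B, h) = -5 + ((h - 2) + 2) = -5 + ((-2 + h) + 2) = -5 + h)
u(Y) = 1/(-5 + 2*Y) (u(Y) = 1/(Y + (-5 + Y)) = 1/(-5 + 2*Y))
(u(P(1)) + 298)/(-496 - 467) = (1/(-5 + 2*1) + 298)/(-496 - 467) = (1/(-5 + 2) + 298)/(-963) = (1/(-3) + 298)*(-1/963) = (-1/3 + 298)*(-1/963) = (893/3)*(-1/963) = -893/2889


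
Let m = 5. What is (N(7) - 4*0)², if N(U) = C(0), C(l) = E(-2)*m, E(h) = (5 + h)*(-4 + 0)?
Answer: 3600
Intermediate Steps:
E(h) = -20 - 4*h (E(h) = (5 + h)*(-4) = -20 - 4*h)
C(l) = -60 (C(l) = (-20 - 4*(-2))*5 = (-20 + 8)*5 = -12*5 = -60)
N(U) = -60
(N(7) - 4*0)² = (-60 - 4*0)² = (-60 + 0)² = (-60)² = 3600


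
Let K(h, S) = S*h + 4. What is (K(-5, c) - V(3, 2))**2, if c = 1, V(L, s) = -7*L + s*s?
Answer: 256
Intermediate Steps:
V(L, s) = s**2 - 7*L (V(L, s) = -7*L + s**2 = s**2 - 7*L)
K(h, S) = 4 + S*h
(K(-5, c) - V(3, 2))**2 = ((4 + 1*(-5)) - (2**2 - 7*3))**2 = ((4 - 5) - (4 - 21))**2 = (-1 - 1*(-17))**2 = (-1 + 17)**2 = 16**2 = 256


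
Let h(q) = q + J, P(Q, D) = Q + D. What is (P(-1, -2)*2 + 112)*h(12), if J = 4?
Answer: 1696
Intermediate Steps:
P(Q, D) = D + Q
h(q) = 4 + q (h(q) = q + 4 = 4 + q)
(P(-1, -2)*2 + 112)*h(12) = ((-2 - 1)*2 + 112)*(4 + 12) = (-3*2 + 112)*16 = (-6 + 112)*16 = 106*16 = 1696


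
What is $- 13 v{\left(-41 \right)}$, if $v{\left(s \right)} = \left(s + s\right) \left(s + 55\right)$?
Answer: $14924$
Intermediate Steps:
$v{\left(s \right)} = 2 s \left(55 + s\right)$
$- 13 v{\left(-41 \right)} = - 13 \cdot 2 \left(-41\right) \left(55 - 41\right) = - 13 \cdot 2 \left(-41\right) 14 = \left(-13\right) \left(-1148\right) = 14924$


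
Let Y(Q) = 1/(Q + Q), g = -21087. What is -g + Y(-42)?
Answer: 1771307/84 ≈ 21087.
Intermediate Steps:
Y(Q) = 1/(2*Q)
-g + Y(-42) = -1*(-21087) + (½)/(-42) = 21087 + (½)*(-1/42) = 21087 - 1/84 = 1771307/84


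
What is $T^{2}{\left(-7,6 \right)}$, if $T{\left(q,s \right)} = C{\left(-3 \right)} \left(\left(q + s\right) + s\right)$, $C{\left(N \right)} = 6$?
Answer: $900$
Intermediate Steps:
$T{\left(q,s \right)} = 6 q + 12 s$ ($T{\left(q,s \right)} = 6 \left(\left(q + s\right) + s\right) = 6 \left(q + 2 s\right) = 6 q + 12 s$)
$T^{2}{\left(-7,6 \right)} = \left(6 \left(-7\right) + 12 \cdot 6\right)^{2} = \left(-42 + 72\right)^{2} = 30^{2} = 900$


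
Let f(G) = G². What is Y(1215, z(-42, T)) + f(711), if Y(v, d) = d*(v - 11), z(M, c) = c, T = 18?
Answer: 527193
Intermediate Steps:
Y(v, d) = d*(-11 + v)
Y(1215, z(-42, T)) + f(711) = 18*(-11 + 1215) + 711² = 18*1204 + 505521 = 21672 + 505521 = 527193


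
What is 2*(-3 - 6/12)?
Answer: -7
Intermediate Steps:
2*(-3 - 6/12) = 2*(-3 - 6*1/12) = 2*(-3 - ½) = 2*(-7/2) = -7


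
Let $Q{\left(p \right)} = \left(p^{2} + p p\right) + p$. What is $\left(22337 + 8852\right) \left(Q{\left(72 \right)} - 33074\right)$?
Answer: $-705931826$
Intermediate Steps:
$Q{\left(p \right)} = p + 2 p^{2}$ ($Q{\left(p \right)} = \left(p^{2} + p^{2}\right) + p = 2 p^{2} + p = p + 2 p^{2}$)
$\left(22337 + 8852\right) \left(Q{\left(72 \right)} - 33074\right) = \left(22337 + 8852\right) \left(72 \left(1 + 2 \cdot 72\right) - 33074\right) = 31189 \left(72 \left(1 + 144\right) - 33074\right) = 31189 \left(72 \cdot 145 - 33074\right) = 31189 \left(10440 - 33074\right) = 31189 \left(-22634\right) = -705931826$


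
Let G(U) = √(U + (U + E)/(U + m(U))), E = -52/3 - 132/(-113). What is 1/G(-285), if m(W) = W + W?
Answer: -3*I*√106281304986/16500746 ≈ -0.059272*I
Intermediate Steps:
m(W) = 2*W
E = -5480/339 (E = -52*⅓ - 132*(-1/113) = -52/3 + 132/113 = -5480/339 ≈ -16.165)
G(U) = √(U + (-5480/339 + U)/(3*U)) (G(U) = √(U + (U - 5480/339)/(U + 2*U)) = √(U + (-5480/339 + U)/((3*U))) = √(U + (-5480/339 + U)*(1/(3*U))) = √(U + (-5480/339 + U)/(3*U)))
1/G(-285) = 1/(√(38307 - 619240/(-285) + 114921*(-285))/339) = 1/(√(38307 - 619240*(-1/285) - 32752485)/339) = 1/(√(38307 + 123848/57 - 32752485)/339) = 1/(√(-1864584298/57)/339) = 1/((I*√106281304986/57)/339) = 1/(I*√106281304986/19323) = -3*I*√106281304986/16500746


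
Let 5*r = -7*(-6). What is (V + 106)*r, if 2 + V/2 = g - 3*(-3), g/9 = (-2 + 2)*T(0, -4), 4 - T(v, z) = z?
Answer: 1008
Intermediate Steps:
T(v, z) = 4 - z
g = 0 (g = 9*((-2 + 2)*(4 - 1*(-4))) = 9*(0*(4 + 4)) = 9*(0*8) = 9*0 = 0)
r = 42/5 (r = (-7*(-6))/5 = (⅕)*42 = 42/5 ≈ 8.4000)
V = 14 (V = -4 + 2*(0 - 3*(-3)) = -4 + 2*(0 + 9) = -4 + 2*9 = -4 + 18 = 14)
(V + 106)*r = (14 + 106)*(42/5) = 120*(42/5) = 1008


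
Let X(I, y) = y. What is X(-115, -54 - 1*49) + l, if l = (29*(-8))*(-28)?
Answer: 6393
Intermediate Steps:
l = 6496 (l = -232*(-28) = 6496)
X(-115, -54 - 1*49) + l = (-54 - 1*49) + 6496 = (-54 - 49) + 6496 = -103 + 6496 = 6393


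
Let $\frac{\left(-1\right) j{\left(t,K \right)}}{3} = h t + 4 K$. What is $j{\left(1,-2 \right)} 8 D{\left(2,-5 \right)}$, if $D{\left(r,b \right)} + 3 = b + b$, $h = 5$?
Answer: $-936$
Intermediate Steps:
$j{\left(t,K \right)} = - 15 t - 12 K$ ($j{\left(t,K \right)} = - 3 \left(5 t + 4 K\right) = - 3 \left(4 K + 5 t\right) = - 15 t - 12 K$)
$D{\left(r,b \right)} = -3 + 2 b$ ($D{\left(r,b \right)} = -3 + \left(b + b\right) = -3 + 2 b$)
$j{\left(1,-2 \right)} 8 D{\left(2,-5 \right)} = \left(\left(-15\right) 1 - -24\right) 8 \left(-3 + 2 \left(-5\right)\right) = \left(-15 + 24\right) 8 \left(-3 - 10\right) = 9 \cdot 8 \left(-13\right) = 72 \left(-13\right) = -936$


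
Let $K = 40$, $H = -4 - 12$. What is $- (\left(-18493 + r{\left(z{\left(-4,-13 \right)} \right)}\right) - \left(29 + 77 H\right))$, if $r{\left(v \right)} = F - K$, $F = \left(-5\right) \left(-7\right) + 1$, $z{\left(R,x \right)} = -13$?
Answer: $17294$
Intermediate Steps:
$H = -16$
$F = 36$ ($F = 35 + 1 = 36$)
$r{\left(v \right)} = -4$ ($r{\left(v \right)} = 36 - 40 = -4$)
$- (\left(-18493 + r{\left(z{\left(-4,-13 \right)} \right)}\right) - \left(29 + 77 H\right)) = - (\left(-18493 - 4\right) - -1203) = - (-18497 + \left(-29 + 1232\right)) = - (-18497 + 1203) = \left(-1\right) \left(-17294\right) = 17294$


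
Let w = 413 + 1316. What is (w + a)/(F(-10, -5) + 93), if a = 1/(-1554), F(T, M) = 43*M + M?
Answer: -2686865/197358 ≈ -13.614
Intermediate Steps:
F(T, M) = 44*M
w = 1729
a = -1/1554 ≈ -0.00064350
(w + a)/(F(-10, -5) + 93) = (1729 - 1/1554)/(44*(-5) + 93) = 2686865/(1554*(-220 + 93)) = (2686865/1554)/(-127) = (2686865/1554)*(-1/127) = -2686865/197358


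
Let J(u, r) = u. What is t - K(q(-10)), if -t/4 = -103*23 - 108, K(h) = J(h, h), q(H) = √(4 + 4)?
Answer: 9908 - 2*√2 ≈ 9905.2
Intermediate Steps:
q(H) = 2*√2 (q(H) = √8 = 2*√2)
K(h) = h
t = 9908 (t = -4*(-103*23 - 108) = -4*(-2369 - 108) = -4*(-2477) = 9908)
t - K(q(-10)) = 9908 - 2*√2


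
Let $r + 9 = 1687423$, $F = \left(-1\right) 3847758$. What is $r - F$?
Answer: $5535172$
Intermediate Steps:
$F = -3847758$
$r = 1687414$ ($r = -9 + 1687423 = 1687414$)
$r - F = 1687414 - -3847758 = 1687414 + 3847758 = 5535172$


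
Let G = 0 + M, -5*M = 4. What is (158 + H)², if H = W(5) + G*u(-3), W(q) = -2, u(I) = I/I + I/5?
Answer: 15147664/625 ≈ 24236.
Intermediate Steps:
M = -⅘ (M = -⅕*4 = -⅘ ≈ -0.80000)
u(I) = 1 + I/5 (u(I) = 1 + I*(⅕) = 1 + I/5)
G = -⅘ (G = 0 - ⅘ = -⅘ ≈ -0.80000)
H = -58/25 (H = -2 - 4*(1 + (⅕)*(-3))/5 = -2 - 4*(1 - ⅗)/5 = -2 - ⅘*⅖ = -2 - 8/25 = -58/25 ≈ -2.3200)
(158 + H)² = (158 - 58/25)² = (3892/25)² = 15147664/625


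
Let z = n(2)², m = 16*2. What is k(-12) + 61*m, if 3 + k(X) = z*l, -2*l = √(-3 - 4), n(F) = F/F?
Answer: 1949 - I*√7/2 ≈ 1949.0 - 1.3229*I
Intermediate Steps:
n(F) = 1
m = 32
l = -I*√7/2 (l = -√(-3 - 4)/2 = -I*√7/2 ≈ -1.3229*I)
z = 1 (z = 1² = 1)
k(X) = -3 - I*√7/2 (k(X) = -3 + 1*(-I*√7/2) = -3 - I*√7/2)
k(-12) + 61*m = (-3 - I*√7/2) + 61*32 = (-3 - I*√7/2) + 1952 = 1949 - I*√7/2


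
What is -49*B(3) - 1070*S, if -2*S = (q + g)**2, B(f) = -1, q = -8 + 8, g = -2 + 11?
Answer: 43384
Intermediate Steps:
g = 9
q = 0
S = -81/2 (S = -(0 + 9)**2/2 = -1/2*9**2 = -1/2*81 = -81/2 ≈ -40.500)
-49*B(3) - 1070*S = -49*(-1) - 1070*(-81/2) = 49 + 43335 = 43384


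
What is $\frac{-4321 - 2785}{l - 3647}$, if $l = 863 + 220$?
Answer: $\frac{3553}{1282} \approx 2.7715$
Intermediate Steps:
$l = 1083$
$\frac{-4321 - 2785}{l - 3647} = \frac{-4321 - 2785}{1083 - 3647} = - \frac{7106}{-2564} = \left(-7106\right) \left(- \frac{1}{2564}\right) = \frac{3553}{1282}$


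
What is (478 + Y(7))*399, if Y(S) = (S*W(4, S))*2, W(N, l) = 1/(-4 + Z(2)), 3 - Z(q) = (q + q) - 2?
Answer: 188860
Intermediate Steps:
Z(q) = 5 - 2*q (Z(q) = 3 - ((q + q) - 2) = 3 - (2*q - 2) = 3 - (-2 + 2*q) = 3 + (2 - 2*q) = 5 - 2*q)
W(N, l) = -1/3 (W(N, l) = 1/(-4 + (5 - 2*2)) = 1/(-4 + (5 - 4)) = 1/(-4 + 1) = 1/(-3) = -1/3)
Y(S) = -2*S/3 (Y(S) = (S*(-1/3))*2 = -S/3*2 = -2*S/3)
(478 + Y(7))*399 = (478 - 2/3*7)*399 = (478 - 14/3)*399 = (1420/3)*399 = 188860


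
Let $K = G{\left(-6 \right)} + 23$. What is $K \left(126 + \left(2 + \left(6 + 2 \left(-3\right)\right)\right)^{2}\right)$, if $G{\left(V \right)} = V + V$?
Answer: $1430$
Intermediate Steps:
$G{\left(V \right)} = 2 V$
$K = 11$ ($K = 2 \left(-6\right) + 23 = -12 + 23 = 11$)
$K \left(126 + \left(2 + \left(6 + 2 \left(-3\right)\right)\right)^{2}\right) = 11 \left(126 + \left(2 + \left(6 + 2 \left(-3\right)\right)\right)^{2}\right) = 11 \left(126 + \left(2 + \left(6 - 6\right)\right)^{2}\right) = 11 \left(126 + \left(2 + 0\right)^{2}\right) = 11 \left(126 + 2^{2}\right) = 11 \left(126 + 4\right) = 11 \cdot 130 = 1430$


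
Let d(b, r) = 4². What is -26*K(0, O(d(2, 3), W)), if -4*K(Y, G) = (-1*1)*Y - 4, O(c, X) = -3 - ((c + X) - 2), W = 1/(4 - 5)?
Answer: -26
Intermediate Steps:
W = -1 (W = 1/(-1) = -1)
d(b, r) = 16
O(c, X) = -1 - X - c (O(c, X) = -3 - ((X + c) - 2) = -3 - (-2 + X + c) = -3 + (2 - X - c) = -1 - X - c)
K(Y, G) = 1 + Y/4 (K(Y, G) = -((-1*1)*Y - 4)/4 = -(-Y - 4)/4 = -(-4 - Y)/4 = 1 + Y/4)
-26*K(0, O(d(2, 3), W)) = -26*(1 + (¼)*0) = -26*(1 + 0) = -26*1 = -26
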